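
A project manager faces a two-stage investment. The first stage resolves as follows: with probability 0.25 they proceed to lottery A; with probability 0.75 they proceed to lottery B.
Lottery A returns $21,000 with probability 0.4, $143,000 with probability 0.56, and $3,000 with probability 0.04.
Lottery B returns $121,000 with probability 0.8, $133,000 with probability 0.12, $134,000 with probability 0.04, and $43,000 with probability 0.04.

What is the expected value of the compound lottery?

EV(A) = 0.4 × 21000 + 0.56 × 143000 + 0.04 × 3000 = 8400 + 80080 + 120 = 88600
EV(B) = 0.8 × 121000 + 0.12 × 133000 + 0.04 × 134000 + 0.04 × 43000 = 96800 + 15960 + 5360 + 1720 = 119840
Overall = 0.25 × 88600 + 0.75 × 119840 = 22150 + 89880 = 112030

$112,030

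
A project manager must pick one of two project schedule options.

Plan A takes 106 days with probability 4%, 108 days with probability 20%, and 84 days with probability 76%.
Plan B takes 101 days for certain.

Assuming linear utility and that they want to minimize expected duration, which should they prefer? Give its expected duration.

Plan A = 0.04 × 106 + 0.2 × 108 + 0.76 × 84 = 4.24 + 21.6 + 63.84 = 89.68
Plan B: 101 (certain)

Plan A (89.68 days)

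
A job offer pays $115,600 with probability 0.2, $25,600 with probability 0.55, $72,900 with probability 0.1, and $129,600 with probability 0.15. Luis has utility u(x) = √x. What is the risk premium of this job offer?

$7,761

E[u] = 0.2·√115600 + 0.55·√25600 + 0.1·√72900 + 0.15·√129600 = 0.2·340 + 0.55·160 + 0.1·270 + 0.15·360 = 237
CE = (237)² = 56169
Risk premium = EV − CE = 63930 − 56169 = 7761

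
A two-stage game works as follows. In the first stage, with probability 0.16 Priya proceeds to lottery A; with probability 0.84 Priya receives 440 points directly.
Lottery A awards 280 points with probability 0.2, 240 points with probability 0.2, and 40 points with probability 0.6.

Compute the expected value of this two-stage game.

EV(A) = 0.2 × 280 + 0.2 × 240 + 0.6 × 40 = 56 + 48 + 24 = 128
Branch B: 440 (certain)
Overall = 0.16 × 128 + 0.84 × 440 = 20.48 + 369.6 = 390.08

390.08 points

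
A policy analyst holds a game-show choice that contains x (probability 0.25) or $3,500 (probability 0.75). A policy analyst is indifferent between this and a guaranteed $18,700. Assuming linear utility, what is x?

x = $64,300

0.25·x + 0.75·3500 = 18700
0.25·x = 18700 − 2625 = 16075
x = 16075 / 0.25 = 64300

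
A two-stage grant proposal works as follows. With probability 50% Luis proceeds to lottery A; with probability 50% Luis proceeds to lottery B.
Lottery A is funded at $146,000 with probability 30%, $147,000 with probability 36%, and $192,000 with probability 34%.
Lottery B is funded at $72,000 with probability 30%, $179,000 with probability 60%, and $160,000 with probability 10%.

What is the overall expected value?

$153,500

EV(A) = 0.3 × 146000 + 0.36 × 147000 + 0.34 × 192000 = 43800 + 52920 + 65280 = 162000
EV(B) = 0.3 × 72000 + 0.6 × 179000 + 0.1 × 160000 = 21600 + 107400 + 16000 = 145000
Overall = 0.5 × 162000 + 0.5 × 145000 = 81000 + 72500 = 153500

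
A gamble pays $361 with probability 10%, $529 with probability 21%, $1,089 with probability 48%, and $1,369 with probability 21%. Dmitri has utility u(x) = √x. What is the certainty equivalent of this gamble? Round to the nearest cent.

E[u] = 0.1·√361 + 0.21·√529 + 0.48·√1089 + 0.21·√1369 = 0.1·19 + 0.21·23 + 0.48·33 + 0.21·37 = 30.34
CE = (30.34)² = 920.5156

$920.52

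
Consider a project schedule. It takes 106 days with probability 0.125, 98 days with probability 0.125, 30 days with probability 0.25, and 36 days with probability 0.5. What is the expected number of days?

51 days

EV = 0.125 × 106 + 0.125 × 98 + 0.25 × 30 + 0.5 × 36 = 13.25 + 12.25 + 7.5 + 18 = 51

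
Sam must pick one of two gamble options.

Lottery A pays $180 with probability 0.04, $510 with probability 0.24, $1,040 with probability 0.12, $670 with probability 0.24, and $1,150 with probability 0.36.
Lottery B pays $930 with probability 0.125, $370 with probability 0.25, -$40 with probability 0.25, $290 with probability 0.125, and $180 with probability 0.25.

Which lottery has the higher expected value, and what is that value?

Lottery A = 0.04 × 180 + 0.24 × 510 + 0.12 × 1040 + 0.24 × 670 + 0.36 × 1150 = 7.2 + 122.4 + 124.8 + 160.8 + 414 = 829.2
Lottery B = 0.125 × 930 + 0.25 × 370 + 0.25 × (-40) + 0.125 × 290 + 0.25 × 180 = 116.25 + 92.5 − 10 + 36.25 + 45 = 280

Lottery A ($829.20)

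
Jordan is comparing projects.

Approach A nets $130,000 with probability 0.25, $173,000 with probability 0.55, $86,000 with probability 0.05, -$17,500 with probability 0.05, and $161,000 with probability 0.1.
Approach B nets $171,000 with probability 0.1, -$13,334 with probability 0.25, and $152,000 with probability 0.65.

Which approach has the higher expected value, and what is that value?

Approach A = 0.25 × 130000 + 0.55 × 173000 + 0.05 × 86000 + 0.05 × (-17500) + 0.1 × 161000 = 32500 + 95150 + 4300 − 875 + 16100 = 147175
Approach B = 0.1 × 171000 + 0.25 × (-13334) + 0.65 × 152000 = 17100 − 3333.5 + 98800 = 112566.5

Approach A ($147,175)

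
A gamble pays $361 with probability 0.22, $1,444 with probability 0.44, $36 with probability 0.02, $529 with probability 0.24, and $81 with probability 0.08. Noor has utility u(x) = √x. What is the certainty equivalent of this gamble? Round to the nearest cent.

E[u] = 0.22·√361 + 0.44·√1444 + 0.02·√36 + 0.24·√529 + 0.08·√81 = 0.22·19 + 0.44·38 + 0.02·6 + 0.24·23 + 0.08·9 = 27.26
CE = (27.26)² = 743.1076

$743.11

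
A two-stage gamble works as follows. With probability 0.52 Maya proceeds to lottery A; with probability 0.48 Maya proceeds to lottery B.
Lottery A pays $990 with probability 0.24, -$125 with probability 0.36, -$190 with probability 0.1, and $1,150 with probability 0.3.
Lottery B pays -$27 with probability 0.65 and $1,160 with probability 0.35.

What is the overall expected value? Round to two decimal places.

EV(A) = 0.24 × 990 + 0.36 × (-125) + 0.1 × (-190) + 0.3 × 1150 = 237.6 − 45 − 19 + 345 = 518.6
EV(B) = 0.65 × (-27) + 0.35 × 1160 = -17.55 + 406 = 388.45
Overall = 0.52 × 518.6 + 0.48 × 388.45 = 269.672 + 186.456 = 456.128

$456.13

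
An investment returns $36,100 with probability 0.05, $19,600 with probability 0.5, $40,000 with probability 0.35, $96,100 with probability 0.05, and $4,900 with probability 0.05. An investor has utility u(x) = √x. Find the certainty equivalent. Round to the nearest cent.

$28,392.25

E[u] = 0.05·√36100 + 0.5·√19600 + 0.35·√40000 + 0.05·√96100 + 0.05·√4900 = 0.05·190 + 0.5·140 + 0.35·200 + 0.05·310 + 0.05·70 = 168.5
CE = (168.5)² = 28392.25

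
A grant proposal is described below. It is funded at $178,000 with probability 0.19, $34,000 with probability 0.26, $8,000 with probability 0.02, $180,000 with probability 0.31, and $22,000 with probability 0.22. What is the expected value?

$103,460

EV = 0.19 × 178000 + 0.26 × 34000 + 0.02 × 8000 + 0.31 × 180000 + 0.22 × 22000 = 33820 + 8840 + 160 + 55800 + 4840 = 103460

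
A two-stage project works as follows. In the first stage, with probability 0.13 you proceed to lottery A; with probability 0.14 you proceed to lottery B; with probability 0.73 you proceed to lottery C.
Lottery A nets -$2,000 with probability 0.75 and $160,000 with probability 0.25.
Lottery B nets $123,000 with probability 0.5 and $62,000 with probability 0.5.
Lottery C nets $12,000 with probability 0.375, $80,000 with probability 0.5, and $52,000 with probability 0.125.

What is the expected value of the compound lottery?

EV(A) = 0.75 × (-2000) + 0.25 × 160000 = -1500 + 40000 = 38500
EV(B) = 0.5 × 123000 + 0.5 × 62000 = 61500 + 31000 = 92500
EV(C) = 0.375 × 12000 + 0.5 × 80000 + 0.125 × 52000 = 4500 + 40000 + 6500 = 51000
Overall = 0.13 × 38500 + 0.14 × 92500 + 0.73 × 51000 = 5005 + 12950 + 37230 = 55185

$55,185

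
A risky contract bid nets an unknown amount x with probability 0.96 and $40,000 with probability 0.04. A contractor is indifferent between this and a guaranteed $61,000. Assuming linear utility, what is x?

0.96·x + 0.04·40000 = 61000
0.96·x = 61000 − 1600 = 59400
x = 59400 / 0.96 = 61875

x = $61,875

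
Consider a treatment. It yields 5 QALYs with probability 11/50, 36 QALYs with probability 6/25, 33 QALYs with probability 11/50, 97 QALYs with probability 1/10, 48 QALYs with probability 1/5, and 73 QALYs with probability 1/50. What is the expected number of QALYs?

37.76 QALYs

EV = 11/50 × 5 + 6/25 × 36 + 11/50 × 33 + 1/10 × 97 + 1/5 × 48 + 1/50 × 73 = 1.1 + 8.64 + 7.26 + 9.7 + 9.6 + 1.46 = 37.76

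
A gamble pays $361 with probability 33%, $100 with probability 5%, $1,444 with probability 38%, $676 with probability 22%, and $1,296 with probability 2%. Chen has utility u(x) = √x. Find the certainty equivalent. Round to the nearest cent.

E[u] = 0.33·√361 + 0.05·√100 + 0.38·√1444 + 0.22·√676 + 0.02·√1296 = 0.33·19 + 0.05·10 + 0.38·38 + 0.22·26 + 0.02·36 = 27.65
CE = (27.65)² = 764.5225

$764.52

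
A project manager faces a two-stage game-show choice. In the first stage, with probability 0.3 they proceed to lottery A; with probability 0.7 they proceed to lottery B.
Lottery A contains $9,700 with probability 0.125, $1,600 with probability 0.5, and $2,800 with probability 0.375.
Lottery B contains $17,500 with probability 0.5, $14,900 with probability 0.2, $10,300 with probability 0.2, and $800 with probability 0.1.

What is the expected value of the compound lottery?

$10,627.75

EV(A) = 0.125 × 9700 + 0.5 × 1600 + 0.375 × 2800 = 1212.5 + 800 + 1050 = 3062.5
EV(B) = 0.5 × 17500 + 0.2 × 14900 + 0.2 × 10300 + 0.1 × 800 = 8750 + 2980 + 2060 + 80 = 13870
Overall = 0.3 × 3062.5 + 0.7 × 13870 = 918.75 + 9709 = 10627.75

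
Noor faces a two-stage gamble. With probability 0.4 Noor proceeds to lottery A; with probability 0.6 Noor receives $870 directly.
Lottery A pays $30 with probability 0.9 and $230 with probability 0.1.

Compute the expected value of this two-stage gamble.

$542

EV(A) = 0.9 × 30 + 0.1 × 230 = 27 + 23 = 50
Branch B: 870 (certain)
Overall = 0.4 × 50 + 0.6 × 870 = 20 + 522 = 542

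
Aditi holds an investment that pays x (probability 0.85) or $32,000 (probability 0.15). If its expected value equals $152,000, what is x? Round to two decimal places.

x = $173,176.47

0.85·x + 0.15·32000 = 152000
0.85·x = 152000 − 4800 = 147200
x = 147200 / 0.85 = 173176.4706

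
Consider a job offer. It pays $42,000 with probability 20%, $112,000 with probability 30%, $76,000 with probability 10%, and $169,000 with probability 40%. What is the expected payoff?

EV = 0.2 × 42000 + 0.3 × 112000 + 0.1 × 76000 + 0.4 × 169000 = 8400 + 33600 + 7600 + 67600 = 117200

$117,200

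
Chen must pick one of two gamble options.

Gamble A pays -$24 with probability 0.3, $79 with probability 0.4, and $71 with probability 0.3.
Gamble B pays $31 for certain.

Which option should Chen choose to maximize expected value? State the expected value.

Gamble A = 0.3 × (-24) + 0.4 × 79 + 0.3 × 71 = -7.2 + 31.6 + 21.3 = 45.7
Gamble B: 31 (certain)

Gamble A ($45.70)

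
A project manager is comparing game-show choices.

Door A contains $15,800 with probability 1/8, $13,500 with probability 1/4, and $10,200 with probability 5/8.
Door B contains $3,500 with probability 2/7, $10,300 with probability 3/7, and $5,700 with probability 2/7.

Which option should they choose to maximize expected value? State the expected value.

Door A = 1/8 × 15800 + 1/4 × 13500 + 5/8 × 10200 = 1975 + 3375 + 6375 = 11725
Door B = 2/7 × 3500 + 3/7 × 10300 + 2/7 × 5700 = 1000 + 4414.2857 + 1628.5714 = 7042.8571

Door A ($11,725)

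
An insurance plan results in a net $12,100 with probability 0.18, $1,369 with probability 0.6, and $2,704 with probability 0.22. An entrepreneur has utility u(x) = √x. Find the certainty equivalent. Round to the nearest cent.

E[u] = 0.18·√12100 + 0.6·√1369 + 0.22·√2704 = 0.18·110 + 0.6·37 + 0.22·52 = 53.44
CE = (53.44)² = 2855.8336

$2,855.83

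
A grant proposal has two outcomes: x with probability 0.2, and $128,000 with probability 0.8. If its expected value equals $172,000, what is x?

0.2·x + 0.8·128000 = 172000
0.2·x = 172000 − 102400 = 69600
x = 69600 / 0.2 = 348000

x = $348,000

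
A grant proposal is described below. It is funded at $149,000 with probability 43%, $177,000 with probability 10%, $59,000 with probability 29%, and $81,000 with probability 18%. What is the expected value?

$113,460

EV = 0.43 × 149000 + 0.1 × 177000 + 0.29 × 59000 + 0.18 × 81000 = 64070 + 17700 + 17110 + 14580 = 113460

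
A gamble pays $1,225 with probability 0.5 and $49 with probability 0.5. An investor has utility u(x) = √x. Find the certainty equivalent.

$441

E[u] = 0.5·√1225 + 0.5·√49 = 0.5·35 + 0.5·7 = 21
CE = (21)² = 441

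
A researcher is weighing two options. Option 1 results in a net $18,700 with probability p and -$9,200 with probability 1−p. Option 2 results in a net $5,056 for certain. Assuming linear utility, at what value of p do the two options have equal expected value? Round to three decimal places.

p·18700 + (1−p)·(-9200) = 5056
27900p − 9200 = 5056
p = (5056 + 9200) / 27900

p = 0.511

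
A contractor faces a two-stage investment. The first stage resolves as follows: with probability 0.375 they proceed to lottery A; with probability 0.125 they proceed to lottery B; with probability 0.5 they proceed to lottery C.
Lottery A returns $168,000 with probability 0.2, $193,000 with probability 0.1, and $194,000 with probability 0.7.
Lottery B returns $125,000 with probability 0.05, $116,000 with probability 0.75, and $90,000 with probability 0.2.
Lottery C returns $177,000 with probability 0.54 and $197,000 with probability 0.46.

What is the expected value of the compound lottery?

$177,768.75

EV(A) = 0.2 × 168000 + 0.1 × 193000 + 0.7 × 194000 = 33600 + 19300 + 135800 = 188700
EV(B) = 0.05 × 125000 + 0.75 × 116000 + 0.2 × 90000 = 6250 + 87000 + 18000 = 111250
EV(C) = 0.54 × 177000 + 0.46 × 197000 = 95580 + 90620 = 186200
Overall = 0.375 × 188700 + 0.125 × 111250 + 0.5 × 186200 = 70762.5 + 13906.25 + 93100 = 177768.75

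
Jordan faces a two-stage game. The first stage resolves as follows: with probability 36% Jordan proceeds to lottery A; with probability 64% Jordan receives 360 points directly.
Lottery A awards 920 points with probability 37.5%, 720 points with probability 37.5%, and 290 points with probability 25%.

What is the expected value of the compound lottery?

EV(A) = 0.375 × 920 + 0.375 × 720 + 0.25 × 290 = 345 + 270 + 72.5 = 687.5
Branch B: 360 (certain)
Overall = 0.36 × 687.5 + 0.64 × 360 = 247.5 + 230.4 = 477.9

477.9 points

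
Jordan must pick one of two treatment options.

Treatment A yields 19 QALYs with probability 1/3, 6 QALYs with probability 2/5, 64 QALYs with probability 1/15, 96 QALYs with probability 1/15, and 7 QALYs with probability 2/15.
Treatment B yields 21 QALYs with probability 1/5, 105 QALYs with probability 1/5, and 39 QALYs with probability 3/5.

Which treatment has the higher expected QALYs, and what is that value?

Treatment A = 1/3 × 19 + 2/5 × 6 + 1/15 × 64 + 1/15 × 96 + 2/15 × 7 = 6.3333 + 2.4 + 4.2667 + 6.4 + 0.9333 = 20.3333
Treatment B = 1/5 × 21 + 1/5 × 105 + 3/5 × 39 = 4.2 + 21 + 23.4 = 48.6

Treatment B (48.6 QALYs)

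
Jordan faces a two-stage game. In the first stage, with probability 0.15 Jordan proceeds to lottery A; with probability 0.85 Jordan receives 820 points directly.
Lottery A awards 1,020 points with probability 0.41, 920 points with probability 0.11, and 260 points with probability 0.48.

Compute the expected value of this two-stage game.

793.63 points

EV(A) = 0.41 × 1020 + 0.11 × 920 + 0.48 × 260 = 418.2 + 101.2 + 124.8 = 644.2
Branch B: 820 (certain)
Overall = 0.15 × 644.2 + 0.85 × 820 = 96.63 + 697 = 793.63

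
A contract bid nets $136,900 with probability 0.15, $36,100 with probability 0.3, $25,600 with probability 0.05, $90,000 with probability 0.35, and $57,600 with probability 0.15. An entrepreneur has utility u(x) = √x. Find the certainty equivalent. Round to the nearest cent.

$68,382.25

E[u] = 0.15·√136900 + 0.3·√36100 + 0.05·√25600 + 0.35·√90000 + 0.15·√57600 = 0.15·370 + 0.3·190 + 0.05·160 + 0.35·300 + 0.15·240 = 261.5
CE = (261.5)² = 68382.25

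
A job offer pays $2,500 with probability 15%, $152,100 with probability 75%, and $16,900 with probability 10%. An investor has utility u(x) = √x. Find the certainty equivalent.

E[u] = 0.15·√2500 + 0.75·√152100 + 0.1·√16900 = 0.15·50 + 0.75·390 + 0.1·130 = 313
CE = (313)² = 97969

$97,969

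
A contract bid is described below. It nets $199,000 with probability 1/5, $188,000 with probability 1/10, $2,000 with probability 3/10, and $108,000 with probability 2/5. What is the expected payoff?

EV = 1/5 × 199000 + 1/10 × 188000 + 3/10 × 2000 + 2/5 × 108000 = 39800 + 18800 + 600 + 43200 = 102400

$102,400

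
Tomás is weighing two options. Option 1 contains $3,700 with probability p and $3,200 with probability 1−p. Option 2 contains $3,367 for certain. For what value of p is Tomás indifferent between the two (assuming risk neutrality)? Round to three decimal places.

p·3700 + (1−p)·3200 = 3367
500p + 3200 = 3367
p = (3367 − 3200) / 500

p = 0.334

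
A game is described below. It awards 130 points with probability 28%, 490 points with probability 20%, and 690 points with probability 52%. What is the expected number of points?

EV = 0.28 × 130 + 0.2 × 490 + 0.52 × 690 = 36.4 + 98 + 358.8 = 493.2

493.2 points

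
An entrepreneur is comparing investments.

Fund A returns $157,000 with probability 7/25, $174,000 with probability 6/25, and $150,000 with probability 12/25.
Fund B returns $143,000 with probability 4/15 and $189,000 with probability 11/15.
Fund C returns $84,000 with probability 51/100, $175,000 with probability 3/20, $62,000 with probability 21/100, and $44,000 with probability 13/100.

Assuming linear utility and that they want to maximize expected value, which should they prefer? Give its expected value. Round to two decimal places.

Fund B ($176,733.33)

Fund A = 7/25 × 157000 + 6/25 × 174000 + 12/25 × 150000 = 43960 + 41760 + 72000 = 157720
Fund B = 4/15 × 143000 + 11/15 × 189000 = 38133.3333 + 138600 = 176733.3333
Fund C = 51/100 × 84000 + 3/20 × 175000 + 21/100 × 62000 + 13/100 × 44000 = 42840 + 26250 + 13020 + 5720 = 87830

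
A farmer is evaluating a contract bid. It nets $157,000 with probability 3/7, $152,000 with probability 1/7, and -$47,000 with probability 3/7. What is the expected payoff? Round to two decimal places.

EV = 3/7 × 157000 + 1/7 × 152000 + 3/7 × (-47000) = 67285.7143 + 21714.2857 − 20142.8571 = 68857.1429

$68,857.14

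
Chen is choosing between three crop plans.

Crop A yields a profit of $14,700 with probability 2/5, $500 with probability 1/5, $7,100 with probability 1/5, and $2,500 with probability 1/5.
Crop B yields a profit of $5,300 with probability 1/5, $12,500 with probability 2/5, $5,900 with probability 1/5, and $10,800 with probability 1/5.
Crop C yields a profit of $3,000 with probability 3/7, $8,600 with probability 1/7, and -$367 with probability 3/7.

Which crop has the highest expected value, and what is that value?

Crop B ($9,400)

Crop A = 2/5 × 14700 + 1/5 × 500 + 1/5 × 7100 + 1/5 × 2500 = 5880 + 100 + 1420 + 500 = 7900
Crop B = 1/5 × 5300 + 2/5 × 12500 + 1/5 × 5900 + 1/5 × 10800 = 1060 + 5000 + 1180 + 2160 = 9400
Crop C = 3/7 × 3000 + 1/7 × 8600 + 3/7 × (-367) = 1285.7143 + 1228.5714 − 157.2857 = 2357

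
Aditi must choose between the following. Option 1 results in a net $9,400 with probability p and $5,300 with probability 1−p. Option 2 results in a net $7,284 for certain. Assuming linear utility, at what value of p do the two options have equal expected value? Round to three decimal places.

p·9400 + (1−p)·5300 = 7284
4100p + 5300 = 7284
p = (7284 − 5300) / 4100

p = 0.484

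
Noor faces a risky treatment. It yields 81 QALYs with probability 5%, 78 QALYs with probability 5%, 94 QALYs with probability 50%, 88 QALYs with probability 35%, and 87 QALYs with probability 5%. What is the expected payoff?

EV = 0.05 × 81 + 0.05 × 78 + 0.5 × 94 + 0.35 × 88 + 0.05 × 87 = 4.05 + 3.9 + 47 + 30.8 + 4.35 = 90.1

90.1 QALYs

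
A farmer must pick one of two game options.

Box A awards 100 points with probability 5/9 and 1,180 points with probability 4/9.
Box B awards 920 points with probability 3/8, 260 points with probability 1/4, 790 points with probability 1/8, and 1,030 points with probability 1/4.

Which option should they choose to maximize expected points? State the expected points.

Box A = 5/9 × 100 + 4/9 × 1180 = 55.5556 + 524.4444 = 580
Box B = 3/8 × 920 + 1/4 × 260 + 1/8 × 790 + 1/4 × 1030 = 345 + 65 + 98.75 + 257.5 = 766.25

Box B (766.25 points)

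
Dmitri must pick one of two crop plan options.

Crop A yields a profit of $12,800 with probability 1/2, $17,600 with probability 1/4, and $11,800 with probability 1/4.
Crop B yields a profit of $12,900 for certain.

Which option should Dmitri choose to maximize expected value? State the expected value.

Crop A = 1/2 × 12800 + 1/4 × 17600 + 1/4 × 11800 = 6400 + 4400 + 2950 = 13750
Crop B: 12900 (certain)

Crop A ($13,750)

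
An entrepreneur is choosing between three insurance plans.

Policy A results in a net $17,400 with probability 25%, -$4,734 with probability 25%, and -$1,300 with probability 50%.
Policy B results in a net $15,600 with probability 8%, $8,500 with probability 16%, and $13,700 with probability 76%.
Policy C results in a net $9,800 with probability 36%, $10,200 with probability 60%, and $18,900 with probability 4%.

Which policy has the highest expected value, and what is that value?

Policy B ($13,020)

Policy A = 0.25 × 17400 + 0.25 × (-4734) + 0.5 × (-1300) = 4350 − 1183.5 − 650 = 2516.5
Policy B = 0.08 × 15600 + 0.16 × 8500 + 0.76 × 13700 = 1248 + 1360 + 10412 = 13020
Policy C = 0.36 × 9800 + 0.6 × 10200 + 0.04 × 18900 = 3528 + 6120 + 756 = 10404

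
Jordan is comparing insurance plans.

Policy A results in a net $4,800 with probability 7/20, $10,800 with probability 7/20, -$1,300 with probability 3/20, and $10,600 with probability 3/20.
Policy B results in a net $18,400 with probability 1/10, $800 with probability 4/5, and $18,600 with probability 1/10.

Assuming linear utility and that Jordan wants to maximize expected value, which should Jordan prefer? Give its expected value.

Policy A ($6,855)

Policy A = 7/20 × 4800 + 7/20 × 10800 + 3/20 × (-1300) + 3/20 × 10600 = 1680 + 3780 − 195 + 1590 = 6855
Policy B = 1/10 × 18400 + 4/5 × 800 + 1/10 × 18600 = 1840 + 640 + 1860 = 4340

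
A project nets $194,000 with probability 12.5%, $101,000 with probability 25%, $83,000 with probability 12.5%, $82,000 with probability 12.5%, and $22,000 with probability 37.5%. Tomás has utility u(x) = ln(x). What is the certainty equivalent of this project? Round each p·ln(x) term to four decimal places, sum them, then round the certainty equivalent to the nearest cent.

E[u] = 0.125·ln(194000) + 0.25·ln(101000) + 0.125·ln(83000) + 0.125·ln(82000) + 0.375·ln(22000) = 1.5220 + 2.8807 + 1.4158 + 1.4143 + 3.7495 = 10.9823
CE = e^10.9823 ≈ 58823.69

$58,823.69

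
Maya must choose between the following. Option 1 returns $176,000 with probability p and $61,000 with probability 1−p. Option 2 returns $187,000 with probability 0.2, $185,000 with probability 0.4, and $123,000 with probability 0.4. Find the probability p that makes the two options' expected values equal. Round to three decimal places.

EV(Option 2) = 0.2 × 187000 + 0.4 × 185000 + 0.4 × 123000 = 37400 + 74000 + 49200 = 160600
p·176000 + (1−p)·61000 = 160600
115000p + 61000 = 160600
p = (160600 − 61000) / 115000

p = 0.866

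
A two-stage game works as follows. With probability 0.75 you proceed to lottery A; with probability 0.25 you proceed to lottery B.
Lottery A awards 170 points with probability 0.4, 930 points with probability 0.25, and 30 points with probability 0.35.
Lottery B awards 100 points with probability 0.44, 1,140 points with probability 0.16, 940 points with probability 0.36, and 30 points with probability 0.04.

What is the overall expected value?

EV(A) = 0.4 × 170 + 0.25 × 930 + 0.35 × 30 = 68 + 232.5 + 10.5 = 311
EV(B) = 0.44 × 100 + 0.16 × 1140 + 0.36 × 940 + 0.04 × 30 = 44 + 182.4 + 338.4 + 1.2 = 566
Overall = 0.75 × 311 + 0.25 × 566 = 233.25 + 141.5 = 374.75

374.75 points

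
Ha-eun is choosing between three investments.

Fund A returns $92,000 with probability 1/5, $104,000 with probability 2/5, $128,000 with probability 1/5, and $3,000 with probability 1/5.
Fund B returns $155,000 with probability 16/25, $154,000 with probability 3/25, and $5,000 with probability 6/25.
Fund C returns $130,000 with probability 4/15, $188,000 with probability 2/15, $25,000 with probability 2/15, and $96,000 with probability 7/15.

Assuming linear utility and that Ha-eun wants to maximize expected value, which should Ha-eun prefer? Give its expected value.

Fund B ($118,880)

Fund A = 1/5 × 92000 + 2/5 × 104000 + 1/5 × 128000 + 1/5 × 3000 = 18400 + 41600 + 25600 + 600 = 86200
Fund B = 16/25 × 155000 + 3/25 × 154000 + 6/25 × 5000 = 99200 + 18480 + 1200 = 118880
Fund C = 4/15 × 130000 + 2/15 × 188000 + 2/15 × 25000 + 7/15 × 96000 = 34666.6667 + 25066.6667 + 3333.3333 + 44800 = 107866.6667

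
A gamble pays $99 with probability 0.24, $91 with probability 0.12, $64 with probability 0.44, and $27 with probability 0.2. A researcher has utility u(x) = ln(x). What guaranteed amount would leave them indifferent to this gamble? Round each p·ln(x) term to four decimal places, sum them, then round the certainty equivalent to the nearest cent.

$62.38

E[u] = 0.24·ln(99) + 0.12·ln(91) + 0.44·ln(64) + 0.2·ln(27) = 1.1028 + 0.5413 + 1.8299 + 0.6592 = 4.1332
CE = e^4.1332 ≈ 62.38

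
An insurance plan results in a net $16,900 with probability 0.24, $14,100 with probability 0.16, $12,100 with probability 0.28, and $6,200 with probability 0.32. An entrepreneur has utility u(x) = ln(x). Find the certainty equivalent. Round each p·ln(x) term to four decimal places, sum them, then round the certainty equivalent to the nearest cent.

E[u] = 0.24·ln(16900) + 0.16·ln(14100) + 0.28·ln(12100) + 0.32·ln(6200) = 2.3364 + 1.5286 + 2.6323 + 2.7943 = 9.2916
CE = e^9.2916 ≈ 10846.52

$10,846.52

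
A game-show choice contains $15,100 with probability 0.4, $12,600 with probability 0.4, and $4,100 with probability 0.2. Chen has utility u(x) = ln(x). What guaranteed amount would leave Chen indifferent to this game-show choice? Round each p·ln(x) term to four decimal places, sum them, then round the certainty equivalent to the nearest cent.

$10,821.61

E[u] = 0.4·ln(15100) + 0.4·ln(12600) + 0.2·ln(4100) = 3.8490 + 3.7766 + 1.6637 = 9.2893
CE = e^9.2893 ≈ 10821.61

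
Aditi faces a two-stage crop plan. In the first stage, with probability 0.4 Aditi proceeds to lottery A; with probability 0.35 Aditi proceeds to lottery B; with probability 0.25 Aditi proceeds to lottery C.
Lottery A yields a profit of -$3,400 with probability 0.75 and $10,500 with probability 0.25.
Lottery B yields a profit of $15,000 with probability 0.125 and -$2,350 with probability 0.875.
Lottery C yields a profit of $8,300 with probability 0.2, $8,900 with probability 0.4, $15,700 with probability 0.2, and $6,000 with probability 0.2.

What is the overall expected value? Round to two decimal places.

$2,356.56

EV(A) = 0.75 × (-3400) + 0.25 × 10500 = -2550 + 2625 = 75
EV(B) = 0.125 × 15000 + 0.875 × (-2350) = 1875 − 2056.25 = -181.25
EV(C) = 0.2 × 8300 + 0.4 × 8900 + 0.2 × 15700 + 0.2 × 6000 = 1660 + 3560 + 3140 + 1200 = 9560
Overall = 0.4 × 75 + 0.35 × (-181.25) + 0.25 × 9560 = 30 − 63.4375 + 2390 = 2356.5625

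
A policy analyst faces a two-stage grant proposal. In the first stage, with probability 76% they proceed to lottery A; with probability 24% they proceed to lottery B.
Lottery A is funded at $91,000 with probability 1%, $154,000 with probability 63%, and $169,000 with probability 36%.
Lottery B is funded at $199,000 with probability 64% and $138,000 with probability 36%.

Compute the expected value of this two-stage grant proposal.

$163,154.80

EV(A) = 0.01 × 91000 + 0.63 × 154000 + 0.36 × 169000 = 910 + 97020 + 60840 = 158770
EV(B) = 0.64 × 199000 + 0.36 × 138000 = 127360 + 49680 = 177040
Overall = 0.76 × 158770 + 0.24 × 177040 = 120665.2 + 42489.6 = 163154.8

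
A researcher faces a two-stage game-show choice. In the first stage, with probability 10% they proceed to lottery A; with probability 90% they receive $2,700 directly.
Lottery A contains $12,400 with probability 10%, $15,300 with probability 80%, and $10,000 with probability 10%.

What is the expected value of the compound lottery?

$3,878

EV(A) = 0.1 × 12400 + 0.8 × 15300 + 0.1 × 10000 = 1240 + 12240 + 1000 = 14480
Branch B: 2700 (certain)
Overall = 0.1 × 14480 + 0.9 × 2700 = 1448 + 2430 = 3878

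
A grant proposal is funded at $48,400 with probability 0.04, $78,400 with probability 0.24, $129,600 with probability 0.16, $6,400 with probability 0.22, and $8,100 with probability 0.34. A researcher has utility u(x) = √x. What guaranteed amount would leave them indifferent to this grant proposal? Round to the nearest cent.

E[u] = 0.04·√48400 + 0.24·√78400 + 0.16·√129600 + 0.22·√6400 + 0.34·√8100 = 0.04·220 + 0.24·280 + 0.16·360 + 0.22·80 + 0.34·90 = 181.8
CE = (181.8)² = 33051.24

$33,051.24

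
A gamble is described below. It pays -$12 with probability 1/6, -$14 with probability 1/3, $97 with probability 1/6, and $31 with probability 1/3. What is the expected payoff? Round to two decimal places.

$19.83

EV = 1/6 × (-12) + 1/3 × (-14) + 1/6 × 97 + 1/3 × 31 = -2 − 4.6667 + 16.1667 + 10.3333 = 19.8333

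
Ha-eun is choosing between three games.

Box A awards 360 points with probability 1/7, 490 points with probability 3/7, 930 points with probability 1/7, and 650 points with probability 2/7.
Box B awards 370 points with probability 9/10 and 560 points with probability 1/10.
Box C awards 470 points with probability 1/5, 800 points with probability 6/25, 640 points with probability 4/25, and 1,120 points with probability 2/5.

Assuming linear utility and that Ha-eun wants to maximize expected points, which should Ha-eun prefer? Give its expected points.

Box A = 1/7 × 360 + 3/7 × 490 + 1/7 × 930 + 2/7 × 650 = 51.4286 + 210 + 132.8571 + 185.7143 = 580
Box B = 9/10 × 370 + 1/10 × 560 = 333 + 56 = 389
Box C = 1/5 × 470 + 6/25 × 800 + 4/25 × 640 + 2/5 × 1120 = 94 + 192 + 102.4 + 448 = 836.4

Box C (836.4 points)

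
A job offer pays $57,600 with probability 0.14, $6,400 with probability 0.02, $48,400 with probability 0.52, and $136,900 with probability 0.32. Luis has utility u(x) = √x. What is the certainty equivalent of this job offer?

$71,824

E[u] = 0.14·√57600 + 0.02·√6400 + 0.52·√48400 + 0.32·√136900 = 0.14·240 + 0.02·80 + 0.52·220 + 0.32·370 = 268
CE = (268)² = 71824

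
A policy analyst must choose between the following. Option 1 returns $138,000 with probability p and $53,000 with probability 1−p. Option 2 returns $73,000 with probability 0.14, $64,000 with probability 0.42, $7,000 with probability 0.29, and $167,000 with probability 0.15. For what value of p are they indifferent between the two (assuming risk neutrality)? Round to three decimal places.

EV(Option 2) = 0.14 × 73000 + 0.42 × 64000 + 0.29 × 7000 + 0.15 × 167000 = 10220 + 26880 + 2030 + 25050 = 64180
p·138000 + (1−p)·53000 = 64180
85000p + 53000 = 64180
p = (64180 − 53000) / 85000

p = 0.132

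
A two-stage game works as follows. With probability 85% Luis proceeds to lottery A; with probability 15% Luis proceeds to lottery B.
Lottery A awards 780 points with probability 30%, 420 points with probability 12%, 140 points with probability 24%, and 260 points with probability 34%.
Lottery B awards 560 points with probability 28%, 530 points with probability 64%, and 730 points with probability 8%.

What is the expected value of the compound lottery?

EV(A) = 0.3 × 780 + 0.12 × 420 + 0.24 × 140 + 0.34 × 260 = 234 + 50.4 + 33.6 + 88.4 = 406.4
EV(B) = 0.28 × 560 + 0.64 × 530 + 0.08 × 730 = 156.8 + 339.2 + 58.4 = 554.4
Overall = 0.85 × 406.4 + 0.15 × 554.4 = 345.44 + 83.16 = 428.6

428.6 points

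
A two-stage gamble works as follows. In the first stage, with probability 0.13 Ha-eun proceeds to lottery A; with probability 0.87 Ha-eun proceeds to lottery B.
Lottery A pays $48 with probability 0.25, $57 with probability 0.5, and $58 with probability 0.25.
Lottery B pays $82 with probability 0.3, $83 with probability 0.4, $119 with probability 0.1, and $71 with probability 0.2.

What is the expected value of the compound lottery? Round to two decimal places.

EV(A) = 0.25 × 48 + 0.5 × 57 + 0.25 × 58 = 12 + 28.5 + 14.5 = 55
EV(B) = 0.3 × 82 + 0.4 × 83 + 0.1 × 119 + 0.2 × 71 = 24.6 + 33.2 + 11.9 + 14.2 = 83.9
Overall = 0.13 × 55 + 0.87 × 83.9 = 7.15 + 72.993 = 80.143

$80.14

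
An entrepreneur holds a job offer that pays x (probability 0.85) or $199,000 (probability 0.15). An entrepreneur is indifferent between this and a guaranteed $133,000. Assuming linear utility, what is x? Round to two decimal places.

0.85·x + 0.15·199000 = 133000
0.85·x = 133000 − 29850 = 103150
x = 103150 / 0.85 = 121352.9412

x = $121,352.94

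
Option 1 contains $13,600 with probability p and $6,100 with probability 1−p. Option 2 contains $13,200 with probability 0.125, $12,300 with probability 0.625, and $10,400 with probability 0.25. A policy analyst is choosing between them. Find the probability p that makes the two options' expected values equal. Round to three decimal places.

EV(Option 2) = 0.125 × 13200 + 0.625 × 12300 + 0.25 × 10400 = 1650 + 7687.5 + 2600 = 11937.5
p·13600 + (1−p)·6100 = 11937.5
7500p + 6100 = 11937.5
p = (11937.5 − 6100) / 7500

p = 0.778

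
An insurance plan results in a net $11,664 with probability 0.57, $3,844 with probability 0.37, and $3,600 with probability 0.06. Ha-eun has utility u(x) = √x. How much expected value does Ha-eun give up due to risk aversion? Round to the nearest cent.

E[u] = 0.57·√11664 + 0.37·√3844 + 0.06·√3600 = 0.57·108 + 0.37·62 + 0.06·60 = 88.1
CE = (88.1)² = 7761.61
Risk premium = EV − CE = 8286.76 − 7761.61 = 525.15

$525.15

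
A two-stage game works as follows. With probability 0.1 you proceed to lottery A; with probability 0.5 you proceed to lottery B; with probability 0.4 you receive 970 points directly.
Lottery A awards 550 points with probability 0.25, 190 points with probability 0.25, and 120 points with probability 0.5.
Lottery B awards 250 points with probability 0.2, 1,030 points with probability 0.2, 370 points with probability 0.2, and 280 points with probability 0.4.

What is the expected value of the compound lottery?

EV(A) = 0.25 × 550 + 0.25 × 190 + 0.5 × 120 = 137.5 + 47.5 + 60 = 245
EV(B) = 0.2 × 250 + 0.2 × 1030 + 0.2 × 370 + 0.4 × 280 = 50 + 206 + 74 + 112 = 442
Branch C: 970 (certain)
Overall = 0.1 × 245 + 0.5 × 442 + 0.4 × 970 = 24.5 + 221 + 388 = 633.5

633.5 points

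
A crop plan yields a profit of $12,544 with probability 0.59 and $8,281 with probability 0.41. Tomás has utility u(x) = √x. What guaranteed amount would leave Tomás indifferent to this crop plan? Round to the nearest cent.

E[u] = 0.59·√12544 + 0.41·√8281 = 0.59·112 + 0.41·91 = 103.39
CE = (103.39)² = 10689.4921

$10,689.49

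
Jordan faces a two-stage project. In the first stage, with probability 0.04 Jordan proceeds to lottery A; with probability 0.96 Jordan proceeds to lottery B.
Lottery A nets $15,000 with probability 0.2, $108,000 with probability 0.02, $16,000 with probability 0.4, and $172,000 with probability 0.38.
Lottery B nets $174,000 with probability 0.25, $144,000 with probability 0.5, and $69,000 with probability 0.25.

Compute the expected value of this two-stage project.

EV(A) = 0.2 × 15000 + 0.02 × 108000 + 0.4 × 16000 + 0.38 × 172000 = 3000 + 2160 + 6400 + 65360 = 76920
EV(B) = 0.25 × 174000 + 0.5 × 144000 + 0.25 × 69000 = 43500 + 72000 + 17250 = 132750
Overall = 0.04 × 76920 + 0.96 × 132750 = 3076.8 + 127440 = 130516.8

$130,516.80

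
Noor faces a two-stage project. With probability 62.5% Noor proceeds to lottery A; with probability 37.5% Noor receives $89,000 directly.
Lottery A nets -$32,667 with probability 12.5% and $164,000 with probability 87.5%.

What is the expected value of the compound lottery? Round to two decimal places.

EV(A) = 0.125 × (-32667) + 0.875 × 164000 = -4083.375 + 143500 = 139416.625
Branch B: 89000 (certain)
Overall = 0.625 × 139416.625 + 0.375 × 89000 = 87135.390625 + 33375 = 120510.390625

$120,510.39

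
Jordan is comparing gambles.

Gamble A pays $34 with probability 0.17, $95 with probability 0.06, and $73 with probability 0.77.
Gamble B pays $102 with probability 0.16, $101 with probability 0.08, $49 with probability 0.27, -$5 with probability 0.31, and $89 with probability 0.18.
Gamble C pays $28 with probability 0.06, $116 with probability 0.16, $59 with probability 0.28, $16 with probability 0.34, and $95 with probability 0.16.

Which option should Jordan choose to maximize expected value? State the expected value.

Gamble A = 0.17 × 34 + 0.06 × 95 + 0.77 × 73 = 5.78 + 5.7 + 56.21 = 67.69
Gamble B = 0.16 × 102 + 0.08 × 101 + 0.27 × 49 + 0.31 × (-5) + 0.18 × 89 = 16.32 + 8.08 + 13.23 − 1.55 + 16.02 = 52.1
Gamble C = 0.06 × 28 + 0.16 × 116 + 0.28 × 59 + 0.34 × 16 + 0.16 × 95 = 1.68 + 18.56 + 16.52 + 5.44 + 15.2 = 57.4

Gamble A ($67.69)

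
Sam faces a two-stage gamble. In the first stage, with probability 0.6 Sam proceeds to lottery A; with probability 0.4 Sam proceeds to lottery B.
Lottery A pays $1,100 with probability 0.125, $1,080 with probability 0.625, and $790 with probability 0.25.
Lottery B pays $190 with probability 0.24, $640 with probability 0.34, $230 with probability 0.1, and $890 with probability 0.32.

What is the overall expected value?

$834.40

EV(A) = 0.125 × 1100 + 0.625 × 1080 + 0.25 × 790 = 137.5 + 675 + 197.5 = 1010
EV(B) = 0.24 × 190 + 0.34 × 640 + 0.1 × 230 + 0.32 × 890 = 45.6 + 217.6 + 23 + 284.8 = 571
Overall = 0.6 × 1010 + 0.4 × 571 = 606 + 228.4 = 834.4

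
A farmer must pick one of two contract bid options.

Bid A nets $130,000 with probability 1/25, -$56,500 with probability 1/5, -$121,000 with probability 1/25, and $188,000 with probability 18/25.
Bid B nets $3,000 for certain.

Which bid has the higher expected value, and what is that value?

Bid A = 1/25 × 130000 + 1/5 × (-56500) + 1/25 × (-121000) + 18/25 × 188000 = 5200 − 11300 − 4840 + 135360 = 124420
Bid B: 3000 (certain)

Bid A ($124,420)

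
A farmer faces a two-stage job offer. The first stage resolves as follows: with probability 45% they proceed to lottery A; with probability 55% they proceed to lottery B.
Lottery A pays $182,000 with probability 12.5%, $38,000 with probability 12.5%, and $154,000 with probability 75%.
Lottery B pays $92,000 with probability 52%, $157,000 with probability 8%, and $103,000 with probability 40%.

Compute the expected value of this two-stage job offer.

EV(A) = 0.125 × 182000 + 0.125 × 38000 + 0.75 × 154000 = 22750 + 4750 + 115500 = 143000
EV(B) = 0.52 × 92000 + 0.08 × 157000 + 0.4 × 103000 = 47840 + 12560 + 41200 = 101600
Overall = 0.45 × 143000 + 0.55 × 101600 = 64350 + 55880 = 120230

$120,230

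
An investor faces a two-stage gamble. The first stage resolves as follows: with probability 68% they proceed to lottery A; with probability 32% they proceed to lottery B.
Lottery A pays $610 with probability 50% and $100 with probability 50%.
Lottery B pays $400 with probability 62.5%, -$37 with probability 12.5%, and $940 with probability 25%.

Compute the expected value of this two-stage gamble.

EV(A) = 0.5 × 610 + 0.5 × 100 = 305 + 50 = 355
EV(B) = 0.625 × 400 + 0.125 × (-37) + 0.25 × 940 = 250 − 4.625 + 235 = 480.375
Overall = 0.68 × 355 + 0.32 × 480.375 = 241.4 + 153.72 = 395.12

$395.12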